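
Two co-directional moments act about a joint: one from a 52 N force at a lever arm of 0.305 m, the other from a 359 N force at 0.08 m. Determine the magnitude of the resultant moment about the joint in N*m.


M = F1 * d1 + F2 * d2
M = 52 * 0.305 + 359 * 0.08
M = 15.8600 + 28.7200
M = 44.5800


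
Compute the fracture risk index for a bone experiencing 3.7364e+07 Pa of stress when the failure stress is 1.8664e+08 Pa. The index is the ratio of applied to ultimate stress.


FRI = applied / ultimate
FRI = 3.7364e+07 / 1.8664e+08
FRI = 0.2002


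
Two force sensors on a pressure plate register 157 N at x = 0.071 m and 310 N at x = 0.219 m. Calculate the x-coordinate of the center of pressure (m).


COP_x = (F1*x1 + F2*x2) / (F1 + F2)
COP_x = (157*0.071 + 310*0.219) / (157 + 310)
Numerator = 79.0370
Denominator = 467
COP_x = 0.1692


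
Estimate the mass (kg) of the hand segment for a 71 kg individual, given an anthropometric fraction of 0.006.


m_segment = body_mass * fraction
m_segment = 71 * 0.006
m_segment = 0.4260


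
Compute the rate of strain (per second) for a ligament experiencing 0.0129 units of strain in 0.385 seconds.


strain_rate = delta_strain / delta_t
strain_rate = 0.0129 / 0.385
strain_rate = 0.0335


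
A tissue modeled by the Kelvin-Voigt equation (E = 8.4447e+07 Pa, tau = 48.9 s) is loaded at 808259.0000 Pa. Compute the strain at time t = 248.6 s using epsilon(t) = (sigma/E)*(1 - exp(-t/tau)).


epsilon(t) = (sigma/E) * (1 - exp(-t/tau))
sigma/E = 808259.0000 / 8.4447e+07 = 0.0096
exp(-t/tau) = exp(-248.6 / 48.9) = 0.0062
epsilon = 0.0096 * (1 - 0.0062)
epsilon = 0.0095


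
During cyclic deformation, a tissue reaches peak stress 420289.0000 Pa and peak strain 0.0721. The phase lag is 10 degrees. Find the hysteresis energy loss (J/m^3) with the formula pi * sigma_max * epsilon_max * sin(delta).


E_loss = pi * sigma_max * epsilon_max * sin(delta)
delta = 10 deg = 0.1745 rad
sin(delta) = 0.1736
E_loss = pi * 420289.0000 * 0.0721 * 0.1736
E_loss = 16531.1623


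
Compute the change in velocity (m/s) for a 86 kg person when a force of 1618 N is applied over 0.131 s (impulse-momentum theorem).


J = F * dt = 1618 * 0.131 = 211.9580 N*s
delta_v = J / m
delta_v = 211.9580 / 86
delta_v = 2.4646


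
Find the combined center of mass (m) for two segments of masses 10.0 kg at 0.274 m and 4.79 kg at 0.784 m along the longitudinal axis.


COM = (m1*x1 + m2*x2) / (m1 + m2)
COM = (10.0*0.274 + 4.79*0.784) / (10.0 + 4.79)
Numerator = 6.4954
Denominator = 14.7900
COM = 0.4392


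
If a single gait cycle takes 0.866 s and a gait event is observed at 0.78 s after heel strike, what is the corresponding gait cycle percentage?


pct = (event_time / cycle_time) * 100
pct = (0.78 / 0.866) * 100
ratio = 0.9007
pct = 90.0693


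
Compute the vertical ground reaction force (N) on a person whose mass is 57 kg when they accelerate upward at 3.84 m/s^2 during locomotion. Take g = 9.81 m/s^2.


GRF = m * (g + a)
GRF = 57 * (9.81 + 3.84)
GRF = 57 * 13.6500
GRF = 778.0500


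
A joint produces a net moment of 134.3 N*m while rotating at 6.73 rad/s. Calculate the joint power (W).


P = M * omega
P = 134.3 * 6.73
P = 903.8390


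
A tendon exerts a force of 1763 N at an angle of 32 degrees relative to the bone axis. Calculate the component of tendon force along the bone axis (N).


F_eff = F_tendon * cos(theta)
theta = 32 deg = 0.5585 rad
cos(theta) = 0.8480
F_eff = 1763 * 0.8480
F_eff = 1495.1088


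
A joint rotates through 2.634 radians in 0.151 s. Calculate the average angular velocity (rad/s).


omega = delta_theta / delta_t
omega = 2.634 / 0.151
omega = 17.4437


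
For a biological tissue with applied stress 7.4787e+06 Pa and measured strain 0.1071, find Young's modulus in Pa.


E = stress / strain
E = 7.4787e+06 / 0.1071
E = 6.9829e+07


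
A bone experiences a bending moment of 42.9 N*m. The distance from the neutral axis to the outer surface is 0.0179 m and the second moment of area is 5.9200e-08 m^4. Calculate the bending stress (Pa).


sigma = M * c / I
sigma = 42.9 * 0.0179 / 5.9200e-08
M * c = 0.7679
sigma = 1.2971e+07


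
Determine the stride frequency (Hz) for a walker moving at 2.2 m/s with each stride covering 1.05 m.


f = v / stride_length
f = 2.2 / 1.05
f = 2.0952


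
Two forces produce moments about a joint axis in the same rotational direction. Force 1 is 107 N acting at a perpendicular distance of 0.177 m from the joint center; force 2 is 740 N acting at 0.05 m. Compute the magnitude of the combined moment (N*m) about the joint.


M = F1 * d1 + F2 * d2
M = 107 * 0.177 + 740 * 0.05
M = 18.9390 + 37.0000
M = 55.9390


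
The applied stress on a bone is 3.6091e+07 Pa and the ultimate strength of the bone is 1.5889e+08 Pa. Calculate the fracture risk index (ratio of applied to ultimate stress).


FRI = applied / ultimate
FRI = 3.6091e+07 / 1.5889e+08
FRI = 0.2271


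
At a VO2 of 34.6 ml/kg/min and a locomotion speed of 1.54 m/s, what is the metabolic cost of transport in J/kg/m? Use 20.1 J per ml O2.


Power per kg = VO2 * 20.1 / 60
Power per kg = 34.6 * 20.1 / 60 = 11.5910 W/kg
Cost = power_per_kg / speed
Cost = 11.5910 / 1.54
Cost = 7.5266


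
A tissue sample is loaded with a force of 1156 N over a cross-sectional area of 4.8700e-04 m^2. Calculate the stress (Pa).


stress = F / A
stress = 1156 / 4.8700e-04
stress = 2.3737e+06


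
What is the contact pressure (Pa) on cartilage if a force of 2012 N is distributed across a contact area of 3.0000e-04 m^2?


P = F / A
P = 2012 / 3.0000e-04
P = 6.7067e+06


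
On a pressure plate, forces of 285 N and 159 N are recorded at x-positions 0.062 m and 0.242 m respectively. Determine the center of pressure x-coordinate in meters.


COP_x = (F1*x1 + F2*x2) / (F1 + F2)
COP_x = (285*0.062 + 159*0.242) / (285 + 159)
Numerator = 56.1480
Denominator = 444
COP_x = 0.1265


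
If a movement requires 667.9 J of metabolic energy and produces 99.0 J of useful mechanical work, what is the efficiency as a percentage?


eta = (W_mech / E_meta) * 100
eta = (99.0 / 667.9) * 100
ratio = 0.1482
eta = 14.8226


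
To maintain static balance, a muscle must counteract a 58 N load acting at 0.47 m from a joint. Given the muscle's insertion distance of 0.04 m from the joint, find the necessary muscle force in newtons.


F_muscle = W * d_load / d_muscle
F_muscle = 58 * 0.47 / 0.04
Numerator = 27.2600
F_muscle = 681.5000


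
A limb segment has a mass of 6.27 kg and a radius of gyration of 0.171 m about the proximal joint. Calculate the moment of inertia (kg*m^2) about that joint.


I = m * k^2
I = 6.27 * 0.171^2
k^2 = 0.0292
I = 0.1833


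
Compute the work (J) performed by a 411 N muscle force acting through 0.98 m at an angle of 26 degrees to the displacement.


W = F * d * cos(theta)
theta = 26 deg = 0.4538 rad
cos(theta) = 0.8988
W = 411 * 0.98 * 0.8988
W = 362.0163


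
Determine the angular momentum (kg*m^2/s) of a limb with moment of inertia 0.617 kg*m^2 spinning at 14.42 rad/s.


L = I * omega
L = 0.617 * 14.42
L = 8.8971


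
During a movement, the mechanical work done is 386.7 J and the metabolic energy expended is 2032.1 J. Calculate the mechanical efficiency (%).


eta = (W_mech / E_meta) * 100
eta = (386.7 / 2032.1) * 100
ratio = 0.1903
eta = 19.0296


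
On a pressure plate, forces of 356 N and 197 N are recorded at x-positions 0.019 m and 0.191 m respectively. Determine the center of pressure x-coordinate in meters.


COP_x = (F1*x1 + F2*x2) / (F1 + F2)
COP_x = (356*0.019 + 197*0.191) / (356 + 197)
Numerator = 44.3910
Denominator = 553
COP_x = 0.0803


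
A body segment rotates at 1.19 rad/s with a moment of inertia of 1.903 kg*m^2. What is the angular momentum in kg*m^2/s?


L = I * omega
L = 1.903 * 1.19
L = 2.2646


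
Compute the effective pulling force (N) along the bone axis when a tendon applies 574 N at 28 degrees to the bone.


F_eff = F_tendon * cos(theta)
theta = 28 deg = 0.4887 rad
cos(theta) = 0.8829
F_eff = 574 * 0.8829
F_eff = 506.8119


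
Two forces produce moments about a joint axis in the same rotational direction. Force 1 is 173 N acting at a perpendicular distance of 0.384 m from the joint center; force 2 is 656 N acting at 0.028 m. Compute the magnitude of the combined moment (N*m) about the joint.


M = F1 * d1 + F2 * d2
M = 173 * 0.384 + 656 * 0.028
M = 66.4320 + 18.3680
M = 84.8000


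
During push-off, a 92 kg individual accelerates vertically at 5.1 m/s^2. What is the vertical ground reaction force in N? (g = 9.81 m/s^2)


GRF = m * (g + a)
GRF = 92 * (9.81 + 5.1)
GRF = 92 * 14.9100
GRF = 1371.7200


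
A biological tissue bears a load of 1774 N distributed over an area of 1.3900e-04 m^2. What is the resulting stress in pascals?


stress = F / A
stress = 1774 / 1.3900e-04
stress = 1.2763e+07


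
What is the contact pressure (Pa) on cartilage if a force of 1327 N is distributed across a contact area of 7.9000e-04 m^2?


P = F / A
P = 1327 / 7.9000e-04
P = 1.6797e+06


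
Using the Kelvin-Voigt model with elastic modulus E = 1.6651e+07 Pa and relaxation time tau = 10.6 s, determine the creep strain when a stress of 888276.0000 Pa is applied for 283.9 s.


epsilon(t) = (sigma/E) * (1 - exp(-t/tau))
sigma/E = 888276.0000 / 1.6651e+07 = 0.0533
exp(-t/tau) = exp(-283.9 / 10.6) = 2.3350e-12
epsilon = 0.0533 * (1 - 2.3350e-12)
epsilon = 0.0533


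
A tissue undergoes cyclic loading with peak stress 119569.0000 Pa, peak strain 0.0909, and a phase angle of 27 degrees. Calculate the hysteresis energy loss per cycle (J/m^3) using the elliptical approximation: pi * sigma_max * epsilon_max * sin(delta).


E_loss = pi * sigma_max * epsilon_max * sin(delta)
delta = 27 deg = 0.4712 rad
sin(delta) = 0.4540
E_loss = pi * 119569.0000 * 0.0909 * 0.4540
E_loss = 15501.6925


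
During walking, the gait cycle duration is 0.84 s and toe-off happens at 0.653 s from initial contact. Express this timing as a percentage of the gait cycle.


pct = (event_time / cycle_time) * 100
pct = (0.653 / 0.84) * 100
ratio = 0.7774
pct = 77.7381


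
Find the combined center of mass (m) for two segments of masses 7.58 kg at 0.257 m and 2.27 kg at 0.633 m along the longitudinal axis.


COM = (m1*x1 + m2*x2) / (m1 + m2)
COM = (7.58*0.257 + 2.27*0.633) / (7.58 + 2.27)
Numerator = 3.3850
Denominator = 9.8500
COM = 0.3437


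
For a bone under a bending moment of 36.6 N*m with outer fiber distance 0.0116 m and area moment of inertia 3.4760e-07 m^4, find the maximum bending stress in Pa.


sigma = M * c / I
sigma = 36.6 * 0.0116 / 3.4760e-07
M * c = 0.4246
sigma = 1.2214e+06


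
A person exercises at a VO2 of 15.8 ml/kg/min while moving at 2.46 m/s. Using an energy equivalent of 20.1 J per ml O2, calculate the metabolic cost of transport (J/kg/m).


Power per kg = VO2 * 20.1 / 60
Power per kg = 15.8 * 20.1 / 60 = 5.2930 W/kg
Cost = power_per_kg / speed
Cost = 5.2930 / 2.46
Cost = 2.1516


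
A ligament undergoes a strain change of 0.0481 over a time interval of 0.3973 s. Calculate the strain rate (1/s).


strain_rate = delta_strain / delta_t
strain_rate = 0.0481 / 0.3973
strain_rate = 0.1211


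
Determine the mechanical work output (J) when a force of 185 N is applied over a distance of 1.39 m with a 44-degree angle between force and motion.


W = F * d * cos(theta)
theta = 44 deg = 0.7679 rad
cos(theta) = 0.7193
W = 185 * 1.39 * 0.7193
W = 184.9782


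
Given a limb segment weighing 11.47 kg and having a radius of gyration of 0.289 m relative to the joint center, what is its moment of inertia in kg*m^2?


I = m * k^2
I = 11.47 * 0.289^2
k^2 = 0.0835
I = 0.9580


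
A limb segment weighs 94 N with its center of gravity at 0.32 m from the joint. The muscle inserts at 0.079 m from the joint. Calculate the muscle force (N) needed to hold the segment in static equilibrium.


F_muscle = W * d_load / d_muscle
F_muscle = 94 * 0.32 / 0.079
Numerator = 30.0800
F_muscle = 380.7595


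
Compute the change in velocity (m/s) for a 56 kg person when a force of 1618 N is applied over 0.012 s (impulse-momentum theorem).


J = F * dt = 1618 * 0.012 = 19.4160 N*s
delta_v = J / m
delta_v = 19.4160 / 56
delta_v = 0.3467


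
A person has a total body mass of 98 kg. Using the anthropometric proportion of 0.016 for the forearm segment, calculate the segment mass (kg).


m_segment = body_mass * fraction
m_segment = 98 * 0.016
m_segment = 1.5680


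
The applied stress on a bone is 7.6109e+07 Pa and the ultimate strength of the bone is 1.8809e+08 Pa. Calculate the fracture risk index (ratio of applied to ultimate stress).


FRI = applied / ultimate
FRI = 7.6109e+07 / 1.8809e+08
FRI = 0.4046


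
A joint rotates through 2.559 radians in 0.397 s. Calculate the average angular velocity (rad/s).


omega = delta_theta / delta_t
omega = 2.559 / 0.397
omega = 6.4458


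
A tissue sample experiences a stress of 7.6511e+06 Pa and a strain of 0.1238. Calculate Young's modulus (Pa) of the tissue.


E = stress / strain
E = 7.6511e+06 / 0.1238
E = 6.1802e+07


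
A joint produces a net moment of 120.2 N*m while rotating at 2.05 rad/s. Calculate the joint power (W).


P = M * omega
P = 120.2 * 2.05
P = 246.4100


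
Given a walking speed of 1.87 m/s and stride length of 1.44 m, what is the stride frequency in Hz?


f = v / stride_length
f = 1.87 / 1.44
f = 1.2986


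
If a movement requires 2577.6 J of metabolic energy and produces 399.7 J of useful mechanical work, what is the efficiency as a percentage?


eta = (W_mech / E_meta) * 100
eta = (399.7 / 2577.6) * 100
ratio = 0.1551
eta = 15.5067


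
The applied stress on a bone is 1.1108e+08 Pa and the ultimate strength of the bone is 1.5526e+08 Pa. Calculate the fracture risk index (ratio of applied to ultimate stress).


FRI = applied / ultimate
FRI = 1.1108e+08 / 1.5526e+08
FRI = 0.7154


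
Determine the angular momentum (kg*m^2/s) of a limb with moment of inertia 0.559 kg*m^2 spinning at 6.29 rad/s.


L = I * omega
L = 0.559 * 6.29
L = 3.5161


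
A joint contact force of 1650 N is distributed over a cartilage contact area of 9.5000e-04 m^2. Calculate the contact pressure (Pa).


P = F / A
P = 1650 / 9.5000e-04
P = 1.7368e+06


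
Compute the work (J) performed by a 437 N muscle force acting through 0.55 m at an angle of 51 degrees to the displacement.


W = F * d * cos(theta)
theta = 51 deg = 0.8901 rad
cos(theta) = 0.6293
W = 437 * 0.55 * 0.6293
W = 151.2572


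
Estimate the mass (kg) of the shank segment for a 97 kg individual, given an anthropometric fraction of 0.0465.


m_segment = body_mass * fraction
m_segment = 97 * 0.0465
m_segment = 4.5105


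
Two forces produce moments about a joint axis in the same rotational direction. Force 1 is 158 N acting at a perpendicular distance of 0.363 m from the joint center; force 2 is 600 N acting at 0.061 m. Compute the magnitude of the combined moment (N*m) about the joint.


M = F1 * d1 + F2 * d2
M = 158 * 0.363 + 600 * 0.061
M = 57.3540 + 36.6000
M = 93.9540


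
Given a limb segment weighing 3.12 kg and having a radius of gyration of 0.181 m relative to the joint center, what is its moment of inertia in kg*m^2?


I = m * k^2
I = 3.12 * 0.181^2
k^2 = 0.0328
I = 0.1022


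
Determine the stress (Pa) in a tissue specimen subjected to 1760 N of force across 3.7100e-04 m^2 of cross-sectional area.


stress = F / A
stress = 1760 / 3.7100e-04
stress = 4.7439e+06


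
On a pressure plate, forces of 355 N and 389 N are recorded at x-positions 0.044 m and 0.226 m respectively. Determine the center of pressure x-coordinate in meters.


COP_x = (F1*x1 + F2*x2) / (F1 + F2)
COP_x = (355*0.044 + 389*0.226) / (355 + 389)
Numerator = 103.5340
Denominator = 744
COP_x = 0.1392


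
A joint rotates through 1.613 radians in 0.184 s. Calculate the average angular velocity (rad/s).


omega = delta_theta / delta_t
omega = 1.613 / 0.184
omega = 8.7663


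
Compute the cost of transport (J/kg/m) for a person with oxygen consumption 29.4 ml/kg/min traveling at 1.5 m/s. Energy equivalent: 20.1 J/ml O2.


Power per kg = VO2 * 20.1 / 60
Power per kg = 29.4 * 20.1 / 60 = 9.8490 W/kg
Cost = power_per_kg / speed
Cost = 9.8490 / 1.5
Cost = 6.5660


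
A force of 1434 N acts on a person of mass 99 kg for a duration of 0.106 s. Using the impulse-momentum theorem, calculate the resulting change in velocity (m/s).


J = F * dt = 1434 * 0.106 = 152.0040 N*s
delta_v = J / m
delta_v = 152.0040 / 99
delta_v = 1.5354


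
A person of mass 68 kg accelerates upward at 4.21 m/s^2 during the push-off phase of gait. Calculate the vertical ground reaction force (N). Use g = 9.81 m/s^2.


GRF = m * (g + a)
GRF = 68 * (9.81 + 4.21)
GRF = 68 * 14.0200
GRF = 953.3600


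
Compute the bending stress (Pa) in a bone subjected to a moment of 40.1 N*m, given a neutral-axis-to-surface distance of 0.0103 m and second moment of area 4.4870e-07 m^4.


sigma = M * c / I
sigma = 40.1 * 0.0103 / 4.4870e-07
M * c = 0.4130
sigma = 920503.6773


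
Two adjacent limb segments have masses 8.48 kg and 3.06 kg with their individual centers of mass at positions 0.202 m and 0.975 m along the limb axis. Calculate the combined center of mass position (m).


COM = (m1*x1 + m2*x2) / (m1 + m2)
COM = (8.48*0.202 + 3.06*0.975) / (8.48 + 3.06)
Numerator = 4.6965
Denominator = 11.5400
COM = 0.4070


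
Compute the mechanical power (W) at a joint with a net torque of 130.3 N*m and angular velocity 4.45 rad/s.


P = M * omega
P = 130.3 * 4.45
P = 579.8350


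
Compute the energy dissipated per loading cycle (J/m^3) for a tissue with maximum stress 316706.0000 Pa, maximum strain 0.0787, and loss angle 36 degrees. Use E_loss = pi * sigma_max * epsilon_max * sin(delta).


E_loss = pi * sigma_max * epsilon_max * sin(delta)
delta = 36 deg = 0.6283 rad
sin(delta) = 0.5878
E_loss = pi * 316706.0000 * 0.0787 * 0.5878
E_loss = 46025.6130


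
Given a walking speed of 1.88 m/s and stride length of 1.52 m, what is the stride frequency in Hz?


f = v / stride_length
f = 1.88 / 1.52
f = 1.2368


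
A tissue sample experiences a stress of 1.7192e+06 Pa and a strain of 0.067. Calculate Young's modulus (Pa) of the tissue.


E = stress / strain
E = 1.7192e+06 / 0.067
E = 2.5660e+07


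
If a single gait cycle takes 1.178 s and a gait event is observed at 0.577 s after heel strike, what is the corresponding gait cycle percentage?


pct = (event_time / cycle_time) * 100
pct = (0.577 / 1.178) * 100
ratio = 0.4898
pct = 48.9813


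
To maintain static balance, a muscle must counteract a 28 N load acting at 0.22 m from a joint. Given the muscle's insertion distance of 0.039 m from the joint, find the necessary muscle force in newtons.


F_muscle = W * d_load / d_muscle
F_muscle = 28 * 0.22 / 0.039
Numerator = 6.1600
F_muscle = 157.9487


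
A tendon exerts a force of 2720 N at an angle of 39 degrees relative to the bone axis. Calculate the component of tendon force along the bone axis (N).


F_eff = F_tendon * cos(theta)
theta = 39 deg = 0.6807 rad
cos(theta) = 0.7771
F_eff = 2720 * 0.7771
F_eff = 2113.8370


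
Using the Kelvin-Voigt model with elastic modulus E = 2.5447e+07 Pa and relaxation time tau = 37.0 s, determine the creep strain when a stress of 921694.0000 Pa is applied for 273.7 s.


epsilon(t) = (sigma/E) * (1 - exp(-t/tau))
sigma/E = 921694.0000 / 2.5447e+07 = 0.0362
exp(-t/tau) = exp(-273.7 / 37.0) = 6.1291e-04
epsilon = 0.0362 * (1 - 6.1291e-04)
epsilon = 0.0362


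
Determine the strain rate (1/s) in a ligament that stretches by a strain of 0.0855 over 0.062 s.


strain_rate = delta_strain / delta_t
strain_rate = 0.0855 / 0.062
strain_rate = 1.3790


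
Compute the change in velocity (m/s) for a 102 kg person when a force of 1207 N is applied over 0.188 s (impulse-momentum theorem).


J = F * dt = 1207 * 0.188 = 226.9160 N*s
delta_v = J / m
delta_v = 226.9160 / 102
delta_v = 2.2247


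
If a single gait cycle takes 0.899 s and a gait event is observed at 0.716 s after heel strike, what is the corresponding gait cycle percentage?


pct = (event_time / cycle_time) * 100
pct = (0.716 / 0.899) * 100
ratio = 0.7964
pct = 79.6440


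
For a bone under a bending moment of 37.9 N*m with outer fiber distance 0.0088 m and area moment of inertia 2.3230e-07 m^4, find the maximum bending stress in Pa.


sigma = M * c / I
sigma = 37.9 * 0.0088 / 2.3230e-07
M * c = 0.3335
sigma = 1.4357e+06


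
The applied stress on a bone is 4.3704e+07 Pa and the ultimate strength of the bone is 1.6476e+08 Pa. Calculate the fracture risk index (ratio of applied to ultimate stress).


FRI = applied / ultimate
FRI = 4.3704e+07 / 1.6476e+08
FRI = 0.2653


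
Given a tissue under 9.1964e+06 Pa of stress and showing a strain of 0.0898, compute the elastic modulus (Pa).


E = stress / strain
E = 9.1964e+06 / 0.0898
E = 1.0241e+08


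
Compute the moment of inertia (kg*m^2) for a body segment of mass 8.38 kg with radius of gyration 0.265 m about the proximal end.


I = m * k^2
I = 8.38 * 0.265^2
k^2 = 0.0702
I = 0.5885


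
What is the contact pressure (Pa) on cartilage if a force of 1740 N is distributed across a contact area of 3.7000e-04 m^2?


P = F / A
P = 1740 / 3.7000e-04
P = 4.7027e+06


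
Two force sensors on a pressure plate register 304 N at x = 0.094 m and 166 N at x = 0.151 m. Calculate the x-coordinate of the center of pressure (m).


COP_x = (F1*x1 + F2*x2) / (F1 + F2)
COP_x = (304*0.094 + 166*0.151) / (304 + 166)
Numerator = 53.6420
Denominator = 470
COP_x = 0.1141


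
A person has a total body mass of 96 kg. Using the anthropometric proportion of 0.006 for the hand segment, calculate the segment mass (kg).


m_segment = body_mass * fraction
m_segment = 96 * 0.006
m_segment = 0.5760


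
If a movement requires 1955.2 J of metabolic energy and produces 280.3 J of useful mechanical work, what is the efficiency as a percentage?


eta = (W_mech / E_meta) * 100
eta = (280.3 / 1955.2) * 100
ratio = 0.1434
eta = 14.3361


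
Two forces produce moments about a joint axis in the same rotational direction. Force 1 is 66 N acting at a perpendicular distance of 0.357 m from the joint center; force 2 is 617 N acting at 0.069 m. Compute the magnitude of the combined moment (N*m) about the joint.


M = F1 * d1 + F2 * d2
M = 66 * 0.357 + 617 * 0.069
M = 23.5620 + 42.5730
M = 66.1350


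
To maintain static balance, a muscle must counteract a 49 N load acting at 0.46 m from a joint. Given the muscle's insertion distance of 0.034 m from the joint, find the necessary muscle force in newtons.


F_muscle = W * d_load / d_muscle
F_muscle = 49 * 0.46 / 0.034
Numerator = 22.5400
F_muscle = 662.9412


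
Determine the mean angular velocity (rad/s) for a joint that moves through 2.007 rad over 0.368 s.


omega = delta_theta / delta_t
omega = 2.007 / 0.368
omega = 5.4538


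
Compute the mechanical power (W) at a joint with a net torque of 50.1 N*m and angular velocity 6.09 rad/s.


P = M * omega
P = 50.1 * 6.09
P = 305.1090


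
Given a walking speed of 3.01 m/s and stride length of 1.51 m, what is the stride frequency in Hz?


f = v / stride_length
f = 3.01 / 1.51
f = 1.9934


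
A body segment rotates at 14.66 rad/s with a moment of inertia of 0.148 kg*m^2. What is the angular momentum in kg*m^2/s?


L = I * omega
L = 0.148 * 14.66
L = 2.1697


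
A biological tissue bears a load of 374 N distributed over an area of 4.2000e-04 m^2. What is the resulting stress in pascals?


stress = F / A
stress = 374 / 4.2000e-04
stress = 890476.1905


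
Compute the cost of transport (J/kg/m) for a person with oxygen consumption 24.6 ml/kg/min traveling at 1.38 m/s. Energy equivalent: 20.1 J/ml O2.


Power per kg = VO2 * 20.1 / 60
Power per kg = 24.6 * 20.1 / 60 = 8.2410 W/kg
Cost = power_per_kg / speed
Cost = 8.2410 / 1.38
Cost = 5.9717


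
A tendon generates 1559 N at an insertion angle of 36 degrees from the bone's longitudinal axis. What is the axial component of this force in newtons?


F_eff = F_tendon * cos(theta)
theta = 36 deg = 0.6283 rad
cos(theta) = 0.8090
F_eff = 1559 * 0.8090
F_eff = 1261.2575


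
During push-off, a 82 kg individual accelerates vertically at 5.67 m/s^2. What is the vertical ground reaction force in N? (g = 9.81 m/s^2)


GRF = m * (g + a)
GRF = 82 * (9.81 + 5.67)
GRF = 82 * 15.4800
GRF = 1269.3600


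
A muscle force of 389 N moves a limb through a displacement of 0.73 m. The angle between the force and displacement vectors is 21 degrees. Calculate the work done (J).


W = F * d * cos(theta)
theta = 21 deg = 0.3665 rad
cos(theta) = 0.9336
W = 389 * 0.73 * 0.9336
W = 265.1088


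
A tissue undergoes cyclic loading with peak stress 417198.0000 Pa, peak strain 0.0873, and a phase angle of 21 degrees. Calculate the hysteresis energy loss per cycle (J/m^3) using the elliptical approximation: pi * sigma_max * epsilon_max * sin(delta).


E_loss = pi * sigma_max * epsilon_max * sin(delta)
delta = 21 deg = 0.3665 rad
sin(delta) = 0.3584
E_loss = pi * 417198.0000 * 0.0873 * 0.3584
E_loss = 41004.8753


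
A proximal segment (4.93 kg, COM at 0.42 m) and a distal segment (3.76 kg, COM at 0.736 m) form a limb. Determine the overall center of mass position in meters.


COM = (m1*x1 + m2*x2) / (m1 + m2)
COM = (4.93*0.42 + 3.76*0.736) / (4.93 + 3.76)
Numerator = 4.8380
Denominator = 8.6900
COM = 0.5567


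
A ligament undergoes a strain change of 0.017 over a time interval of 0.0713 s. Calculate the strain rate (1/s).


strain_rate = delta_strain / delta_t
strain_rate = 0.017 / 0.0713
strain_rate = 0.2384


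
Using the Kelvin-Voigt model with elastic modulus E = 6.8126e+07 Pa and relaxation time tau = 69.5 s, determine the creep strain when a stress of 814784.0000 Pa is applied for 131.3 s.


epsilon(t) = (sigma/E) * (1 - exp(-t/tau))
sigma/E = 814784.0000 / 6.8126e+07 = 0.0120
exp(-t/tau) = exp(-131.3 / 69.5) = 0.1512
epsilon = 0.0120 * (1 - 0.1512)
epsilon = 0.0102


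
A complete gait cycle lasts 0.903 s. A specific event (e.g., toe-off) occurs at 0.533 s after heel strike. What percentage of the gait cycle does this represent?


pct = (event_time / cycle_time) * 100
pct = (0.533 / 0.903) * 100
ratio = 0.5903
pct = 59.0255


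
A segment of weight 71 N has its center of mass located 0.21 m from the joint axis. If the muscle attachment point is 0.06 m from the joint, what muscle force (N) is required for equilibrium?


F_muscle = W * d_load / d_muscle
F_muscle = 71 * 0.21 / 0.06
Numerator = 14.9100
F_muscle = 248.5000


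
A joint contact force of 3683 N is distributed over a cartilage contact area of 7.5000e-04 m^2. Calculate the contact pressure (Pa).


P = F / A
P = 3683 / 7.5000e-04
P = 4.9107e+06


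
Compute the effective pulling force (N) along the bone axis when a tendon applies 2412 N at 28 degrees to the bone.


F_eff = F_tendon * cos(theta)
theta = 28 deg = 0.4887 rad
cos(theta) = 0.8829
F_eff = 2412 * 0.8829
F_eff = 2129.6696


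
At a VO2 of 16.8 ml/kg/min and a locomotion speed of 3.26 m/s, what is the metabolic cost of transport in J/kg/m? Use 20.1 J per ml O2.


Power per kg = VO2 * 20.1 / 60
Power per kg = 16.8 * 20.1 / 60 = 5.6280 W/kg
Cost = power_per_kg / speed
Cost = 5.6280 / 3.26
Cost = 1.7264


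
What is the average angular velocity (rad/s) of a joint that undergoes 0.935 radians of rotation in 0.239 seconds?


omega = delta_theta / delta_t
omega = 0.935 / 0.239
omega = 3.9121


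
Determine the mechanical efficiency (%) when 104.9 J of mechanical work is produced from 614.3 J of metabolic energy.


eta = (W_mech / E_meta) * 100
eta = (104.9 / 614.3) * 100
ratio = 0.1708
eta = 17.0763


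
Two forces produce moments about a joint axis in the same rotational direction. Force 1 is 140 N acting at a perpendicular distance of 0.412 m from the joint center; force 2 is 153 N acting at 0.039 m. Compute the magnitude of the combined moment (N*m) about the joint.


M = F1 * d1 + F2 * d2
M = 140 * 0.412 + 153 * 0.039
M = 57.6800 + 5.9670
M = 63.6470


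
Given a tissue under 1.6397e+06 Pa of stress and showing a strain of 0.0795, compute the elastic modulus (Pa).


E = stress / strain
E = 1.6397e+06 / 0.0795
E = 2.0625e+07


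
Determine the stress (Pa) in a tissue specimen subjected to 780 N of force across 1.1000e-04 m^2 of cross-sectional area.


stress = F / A
stress = 780 / 1.1000e-04
stress = 7.0909e+06


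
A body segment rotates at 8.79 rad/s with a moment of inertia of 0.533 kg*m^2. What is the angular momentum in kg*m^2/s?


L = I * omega
L = 0.533 * 8.79
L = 4.6851


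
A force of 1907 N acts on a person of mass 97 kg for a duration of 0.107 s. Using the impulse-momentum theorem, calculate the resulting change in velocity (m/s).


J = F * dt = 1907 * 0.107 = 204.0490 N*s
delta_v = J / m
delta_v = 204.0490 / 97
delta_v = 2.1036


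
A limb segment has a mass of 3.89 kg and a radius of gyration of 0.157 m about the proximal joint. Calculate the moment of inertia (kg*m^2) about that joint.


I = m * k^2
I = 3.89 * 0.157^2
k^2 = 0.0246
I = 0.0959


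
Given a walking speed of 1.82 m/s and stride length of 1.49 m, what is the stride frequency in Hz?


f = v / stride_length
f = 1.82 / 1.49
f = 1.2215


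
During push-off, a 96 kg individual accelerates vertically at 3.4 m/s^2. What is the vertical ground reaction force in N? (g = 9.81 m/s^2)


GRF = m * (g + a)
GRF = 96 * (9.81 + 3.4)
GRF = 96 * 13.2100
GRF = 1268.1600


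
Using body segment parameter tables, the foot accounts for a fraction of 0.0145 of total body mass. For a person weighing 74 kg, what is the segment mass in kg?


m_segment = body_mass * fraction
m_segment = 74 * 0.0145
m_segment = 1.0730


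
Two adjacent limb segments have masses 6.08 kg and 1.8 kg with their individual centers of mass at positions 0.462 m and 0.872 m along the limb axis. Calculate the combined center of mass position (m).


COM = (m1*x1 + m2*x2) / (m1 + m2)
COM = (6.08*0.462 + 1.8*0.872) / (6.08 + 1.8)
Numerator = 4.3786
Denominator = 7.8800
COM = 0.5557


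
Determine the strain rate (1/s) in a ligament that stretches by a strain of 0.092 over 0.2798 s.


strain_rate = delta_strain / delta_t
strain_rate = 0.092 / 0.2798
strain_rate = 0.3288


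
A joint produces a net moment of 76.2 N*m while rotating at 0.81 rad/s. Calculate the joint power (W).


P = M * omega
P = 76.2 * 0.81
P = 61.7220


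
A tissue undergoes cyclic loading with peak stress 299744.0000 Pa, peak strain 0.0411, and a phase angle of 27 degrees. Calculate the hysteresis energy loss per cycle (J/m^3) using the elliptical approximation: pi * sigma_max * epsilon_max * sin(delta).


E_loss = pi * sigma_max * epsilon_max * sin(delta)
delta = 27 deg = 0.4712 rad
sin(delta) = 0.4540
E_loss = pi * 299744.0000 * 0.0411 * 0.4540
E_loss = 17570.6957


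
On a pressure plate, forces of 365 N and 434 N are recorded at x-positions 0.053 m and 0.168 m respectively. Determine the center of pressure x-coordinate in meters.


COP_x = (F1*x1 + F2*x2) / (F1 + F2)
COP_x = (365*0.053 + 434*0.168) / (365 + 434)
Numerator = 92.2570
Denominator = 799
COP_x = 0.1155


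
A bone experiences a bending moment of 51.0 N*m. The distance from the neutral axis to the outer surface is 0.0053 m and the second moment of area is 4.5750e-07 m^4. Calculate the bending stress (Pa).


sigma = M * c / I
sigma = 51.0 * 0.0053 / 4.5750e-07
M * c = 0.2703
sigma = 590819.6721


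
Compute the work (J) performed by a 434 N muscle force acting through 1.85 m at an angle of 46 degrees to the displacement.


W = F * d * cos(theta)
theta = 46 deg = 0.8029 rad
cos(theta) = 0.6947
W = 434 * 1.85 * 0.6947
W = 557.7412


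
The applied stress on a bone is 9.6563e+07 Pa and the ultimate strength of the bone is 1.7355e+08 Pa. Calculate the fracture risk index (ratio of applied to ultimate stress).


FRI = applied / ultimate
FRI = 9.6563e+07 / 1.7355e+08
FRI = 0.5564


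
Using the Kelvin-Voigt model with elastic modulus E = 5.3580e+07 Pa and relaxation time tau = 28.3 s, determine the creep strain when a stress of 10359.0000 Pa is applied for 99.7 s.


epsilon(t) = (sigma/E) * (1 - exp(-t/tau))
sigma/E = 10359.0000 / 5.3580e+07 = 1.9334e-04
exp(-t/tau) = exp(-99.7 / 28.3) = 0.0295
epsilon = 1.9334e-04 * (1 - 0.0295)
epsilon = 1.8763e-04


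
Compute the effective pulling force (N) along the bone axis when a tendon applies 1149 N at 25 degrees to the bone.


F_eff = F_tendon * cos(theta)
theta = 25 deg = 0.4363 rad
cos(theta) = 0.9063
F_eff = 1149 * 0.9063
F_eff = 1041.3476


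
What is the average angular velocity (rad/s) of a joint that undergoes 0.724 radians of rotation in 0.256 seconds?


omega = delta_theta / delta_t
omega = 0.724 / 0.256
omega = 2.8281


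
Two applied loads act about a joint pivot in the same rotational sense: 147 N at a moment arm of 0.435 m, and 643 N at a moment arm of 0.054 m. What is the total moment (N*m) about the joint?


M = F1 * d1 + F2 * d2
M = 147 * 0.435 + 643 * 0.054
M = 63.9450 + 34.7220
M = 98.6670


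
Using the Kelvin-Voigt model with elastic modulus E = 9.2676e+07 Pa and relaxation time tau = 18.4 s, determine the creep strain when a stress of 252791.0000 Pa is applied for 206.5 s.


epsilon(t) = (sigma/E) * (1 - exp(-t/tau))
sigma/E = 252791.0000 / 9.2676e+07 = 0.0027
exp(-t/tau) = exp(-206.5 / 18.4) = 1.3366e-05
epsilon = 0.0027 * (1 - 1.3366e-05)
epsilon = 0.0027


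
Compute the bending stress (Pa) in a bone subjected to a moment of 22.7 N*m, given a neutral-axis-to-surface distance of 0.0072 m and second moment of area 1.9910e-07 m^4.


sigma = M * c / I
sigma = 22.7 * 0.0072 / 1.9910e-07
M * c = 0.1634
sigma = 820894.0231


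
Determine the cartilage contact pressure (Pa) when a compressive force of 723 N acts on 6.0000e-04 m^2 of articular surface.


P = F / A
P = 723 / 6.0000e-04
P = 1.2050e+06


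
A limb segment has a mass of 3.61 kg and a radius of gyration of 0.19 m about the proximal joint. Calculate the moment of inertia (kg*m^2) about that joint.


I = m * k^2
I = 3.61 * 0.19^2
k^2 = 0.0361
I = 0.1303


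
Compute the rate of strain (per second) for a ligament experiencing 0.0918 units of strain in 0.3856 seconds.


strain_rate = delta_strain / delta_t
strain_rate = 0.0918 / 0.3856
strain_rate = 0.2381


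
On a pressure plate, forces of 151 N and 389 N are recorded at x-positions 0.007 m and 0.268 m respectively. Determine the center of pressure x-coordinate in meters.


COP_x = (F1*x1 + F2*x2) / (F1 + F2)
COP_x = (151*0.007 + 389*0.268) / (151 + 389)
Numerator = 105.3090
Denominator = 540
COP_x = 0.1950


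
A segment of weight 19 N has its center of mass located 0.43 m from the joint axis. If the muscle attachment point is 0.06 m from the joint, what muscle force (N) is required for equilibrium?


F_muscle = W * d_load / d_muscle
F_muscle = 19 * 0.43 / 0.06
Numerator = 8.1700
F_muscle = 136.1667


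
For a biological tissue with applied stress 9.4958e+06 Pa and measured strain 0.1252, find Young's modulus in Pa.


E = stress / strain
E = 9.4958e+06 / 0.1252
E = 7.5845e+07


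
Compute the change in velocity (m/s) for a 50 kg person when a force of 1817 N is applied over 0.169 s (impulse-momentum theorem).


J = F * dt = 1817 * 0.169 = 307.0730 N*s
delta_v = J / m
delta_v = 307.0730 / 50
delta_v = 6.1415


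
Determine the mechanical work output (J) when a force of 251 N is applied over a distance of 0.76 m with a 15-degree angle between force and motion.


W = F * d * cos(theta)
theta = 15 deg = 0.2618 rad
cos(theta) = 0.9659
W = 251 * 0.76 * 0.9659
W = 184.2600


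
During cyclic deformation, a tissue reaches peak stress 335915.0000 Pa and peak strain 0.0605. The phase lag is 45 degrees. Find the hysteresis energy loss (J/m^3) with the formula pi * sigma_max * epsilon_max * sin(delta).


E_loss = pi * sigma_max * epsilon_max * sin(delta)
delta = 45 deg = 0.7854 rad
sin(delta) = 0.7071
E_loss = pi * 335915.0000 * 0.0605 * 0.7071
E_loss = 45146.0384


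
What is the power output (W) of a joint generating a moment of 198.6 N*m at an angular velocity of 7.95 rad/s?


P = M * omega
P = 198.6 * 7.95
P = 1578.8700


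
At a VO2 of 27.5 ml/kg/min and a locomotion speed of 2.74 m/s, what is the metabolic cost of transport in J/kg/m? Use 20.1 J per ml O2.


Power per kg = VO2 * 20.1 / 60
Power per kg = 27.5 * 20.1 / 60 = 9.2125 W/kg
Cost = power_per_kg / speed
Cost = 9.2125 / 2.74
Cost = 3.3622


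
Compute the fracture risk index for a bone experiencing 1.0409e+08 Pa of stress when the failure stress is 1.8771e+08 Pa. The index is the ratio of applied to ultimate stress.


FRI = applied / ultimate
FRI = 1.0409e+08 / 1.8771e+08
FRI = 0.5545


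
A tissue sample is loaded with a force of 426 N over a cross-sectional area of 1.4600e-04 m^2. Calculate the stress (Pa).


stress = F / A
stress = 426 / 1.4600e-04
stress = 2.9178e+06


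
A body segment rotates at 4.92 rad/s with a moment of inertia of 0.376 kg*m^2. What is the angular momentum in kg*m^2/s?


L = I * omega
L = 0.376 * 4.92
L = 1.8499


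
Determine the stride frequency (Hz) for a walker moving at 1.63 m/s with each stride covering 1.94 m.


f = v / stride_length
f = 1.63 / 1.94
f = 0.8402


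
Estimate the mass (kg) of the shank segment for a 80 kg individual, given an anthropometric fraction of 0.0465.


m_segment = body_mass * fraction
m_segment = 80 * 0.0465
m_segment = 3.7200


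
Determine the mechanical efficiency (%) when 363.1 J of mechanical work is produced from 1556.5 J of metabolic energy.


eta = (W_mech / E_meta) * 100
eta = (363.1 / 1556.5) * 100
ratio = 0.2333
eta = 23.3280


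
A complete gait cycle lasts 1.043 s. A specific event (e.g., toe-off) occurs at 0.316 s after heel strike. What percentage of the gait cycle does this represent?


pct = (event_time / cycle_time) * 100
pct = (0.316 / 1.043) * 100
ratio = 0.3030
pct = 30.2972


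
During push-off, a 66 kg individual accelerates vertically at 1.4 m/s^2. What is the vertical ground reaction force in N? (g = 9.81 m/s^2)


GRF = m * (g + a)
GRF = 66 * (9.81 + 1.4)
GRF = 66 * 11.2100
GRF = 739.8600


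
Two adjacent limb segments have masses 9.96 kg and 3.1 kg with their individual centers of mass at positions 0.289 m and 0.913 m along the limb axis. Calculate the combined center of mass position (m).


COM = (m1*x1 + m2*x2) / (m1 + m2)
COM = (9.96*0.289 + 3.1*0.913) / (9.96 + 3.1)
Numerator = 5.7087
Denominator = 13.0600
COM = 0.4371


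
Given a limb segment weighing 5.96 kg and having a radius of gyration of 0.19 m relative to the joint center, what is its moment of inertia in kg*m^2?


I = m * k^2
I = 5.96 * 0.19^2
k^2 = 0.0361
I = 0.2152


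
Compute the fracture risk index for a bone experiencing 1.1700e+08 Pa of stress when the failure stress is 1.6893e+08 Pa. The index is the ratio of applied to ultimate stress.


FRI = applied / ultimate
FRI = 1.1700e+08 / 1.6893e+08
FRI = 0.6926


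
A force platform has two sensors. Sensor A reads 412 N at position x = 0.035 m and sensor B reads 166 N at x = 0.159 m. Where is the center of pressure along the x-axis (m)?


COP_x = (F1*x1 + F2*x2) / (F1 + F2)
COP_x = (412*0.035 + 166*0.159) / (412 + 166)
Numerator = 40.8140
Denominator = 578
COP_x = 0.0706


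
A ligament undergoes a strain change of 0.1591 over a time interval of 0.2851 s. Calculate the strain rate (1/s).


strain_rate = delta_strain / delta_t
strain_rate = 0.1591 / 0.2851
strain_rate = 0.5580
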